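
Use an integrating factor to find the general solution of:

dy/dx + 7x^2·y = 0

Using integrating factor method:

General solution: y = Ce^(-7x^3/3)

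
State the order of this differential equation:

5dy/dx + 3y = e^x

The order is 1 (highest derivative is of order 1).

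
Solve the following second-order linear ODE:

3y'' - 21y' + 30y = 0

Characteristic equation: 3r² - 21r + 30 = 0
Divide by 3: r² - 7r + 10 = 0
Roots: r = 5, 2 (distinct real)
General solution: y = C₁e^(5x) + C₂e^(2x)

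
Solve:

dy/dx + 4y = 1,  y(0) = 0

General solution: y = 1/4 + Ce^(-4x)
Applying y(0) = 0: C = 0 - 1/4 = -1/4
Particular solution: y = 1/4 - (1/4)e^(-4x)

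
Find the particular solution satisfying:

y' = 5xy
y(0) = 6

General solution: y = Ce^(5x²/2)
Applying IC y(0) = 6:
Particular solution: y = 6e^(5x²/2)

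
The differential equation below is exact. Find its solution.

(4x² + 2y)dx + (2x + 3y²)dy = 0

Verify exactness: ∂M/∂y = ∂N/∂x ✓
Find F(x,y) such that ∂F/∂x = M, ∂F/∂y = N
Solution: 4x³/3 + 2xy + y³ = C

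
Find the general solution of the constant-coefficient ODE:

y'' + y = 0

Characteristic equation: r² + 1 = 0
Roots: r = ±i (complex conjugates)
General solution: y = C₁cos(x) + C₂sin(x)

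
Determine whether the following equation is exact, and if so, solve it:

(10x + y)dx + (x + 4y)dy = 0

Verify exactness: ∂M/∂y = ∂N/∂x ✓
Find F(x,y) such that ∂F/∂x = M, ∂F/∂y = N
Solution: 5x² + xy + 2y² = C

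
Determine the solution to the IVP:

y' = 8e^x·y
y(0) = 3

General solution: y = Ce^(8e^x)
Applying IC y(0) = 3:
Particular solution: y = 3e^(8(e^x - 1))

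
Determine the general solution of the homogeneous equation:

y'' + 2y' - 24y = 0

Characteristic equation: r² + 2r - 24 = 0
Roots: r = 4, -6 (distinct real)
General solution: y = C₁e^(4x) + C₂e^(-6x)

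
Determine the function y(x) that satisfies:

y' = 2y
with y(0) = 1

General solution: y = Ce^(2x)
Applying IC y(0) = 1:
Particular solution: y = e^(2x)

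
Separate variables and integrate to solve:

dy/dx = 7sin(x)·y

Separating variables and integrating:
ln|y| = -7cos(x) + C

General solution: y = Ce^(-7cos(x))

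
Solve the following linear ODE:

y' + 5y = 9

Using integrating factor method:

General solution: y = 9/5 + Ce^(-5x)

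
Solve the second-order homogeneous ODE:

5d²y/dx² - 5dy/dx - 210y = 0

Characteristic equation: 5r² - 5r - 210 = 0
Divide by 5: r² - r - 42 = 0
Roots: r = 7, -6 (distinct real)
General solution: y = C₁e^(7x) + C₂e^(-6x)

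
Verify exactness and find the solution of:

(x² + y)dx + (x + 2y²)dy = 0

Verify exactness: ∂M/∂y = ∂N/∂x ✓
Find F(x,y) such that ∂F/∂x = M, ∂F/∂y = N
Solution: x³/3 + xy + 2y³/3 = C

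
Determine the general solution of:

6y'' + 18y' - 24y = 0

Characteristic equation: 6r² + 18r - 24 = 0
Divide by 6: r² + 3r - 4 = 0
Roots: r = 1, -4 (distinct real)
General solution: y = C₁e^x + C₂e^(-4x)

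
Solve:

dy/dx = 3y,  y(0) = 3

General solution: y = Ce^(3x)
Applying IC y(0) = 3:
Particular solution: y = 3e^(3x)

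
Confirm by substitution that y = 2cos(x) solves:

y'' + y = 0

Verification:
y'' = -2cos(x)
y'' + y = 0 ✓

Yes, it is a solution.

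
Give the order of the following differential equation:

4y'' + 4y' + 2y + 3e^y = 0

The order is 2 (highest derivative is of order 2).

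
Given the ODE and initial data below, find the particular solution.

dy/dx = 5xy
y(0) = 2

General solution: y = Ce^(5x²/2)
Applying IC y(0) = 2:
Particular solution: y = 2e^(5x²/2)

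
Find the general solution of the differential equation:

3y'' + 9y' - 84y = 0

Characteristic equation: 3r² + 9r - 84 = 0
Divide by 3: r² + 3r - 28 = 0
Roots: r = 4, -7 (distinct real)
General solution: y = C₁e^(4x) + C₂e^(-7x)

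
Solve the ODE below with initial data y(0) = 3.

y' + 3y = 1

General solution: y = 1/3 + Ce^(-3x)
Applying y(0) = 3: C = 3 - 1/3 = 8/3
Particular solution: y = 1/3 + (8/3)e^(-3x)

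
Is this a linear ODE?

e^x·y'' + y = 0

Yes. Linear (y and its derivatives appear to the first power only, no products of y terms)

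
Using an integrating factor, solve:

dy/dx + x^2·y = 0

Using integrating factor method:

General solution: y = Ce^(-x^3/3)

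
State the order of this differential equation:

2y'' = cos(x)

The order is 2 (highest derivative is of order 2).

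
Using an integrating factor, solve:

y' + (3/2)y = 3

Using integrating factor method:

General solution: y = 2 + Ce^(-3x/2)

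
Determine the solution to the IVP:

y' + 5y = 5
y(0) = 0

General solution: y = 1 + Ce^(-5x)
Applying y(0) = 0: C = 0 - 1 = -1
Particular solution: y = 1 - e^(-5x)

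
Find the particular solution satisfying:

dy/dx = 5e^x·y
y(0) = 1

General solution: y = Ce^(5e^x)
Applying IC y(0) = 1:
Particular solution: y = e^(5(e^x - 1))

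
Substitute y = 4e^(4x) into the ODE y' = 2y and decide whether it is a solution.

Verification:
y = 4e^(4x)
y' = 16e^(4x)
But 2y = 8e^(4x)
y' ≠ 2y — the derivative does not match

No, it is not a solution.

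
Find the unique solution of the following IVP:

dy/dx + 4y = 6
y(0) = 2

General solution: y = 3/2 + Ce^(-4x)
Applying y(0) = 2: C = 2 - 3/2 = 1/2
Particular solution: y = 3/2 + (1/2)e^(-4x)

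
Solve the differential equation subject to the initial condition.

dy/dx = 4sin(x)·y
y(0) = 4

General solution: y = Ce^(-4cos(x))
Applying IC y(0) = 4:
Particular solution: y = 4e^(4(1-cos(x)))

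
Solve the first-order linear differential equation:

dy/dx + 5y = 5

Using integrating factor method:

General solution: y = 1 + Ce^(-5x)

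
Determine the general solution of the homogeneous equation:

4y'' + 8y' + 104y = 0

Characteristic equation: 4r² + 8r + 104 = 0
Divide by 4: r² + 2r + 26 = 0
Roots: r = -1 ± 5i (complex conjugates)
General solution: y = e^(-x)(C₁cos(5x) + C₂sin(5x))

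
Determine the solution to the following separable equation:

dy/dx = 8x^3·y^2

Separating variables and integrating:
-1/y = 2x^4 + C

General solution: y^-1 = -2x^4 + C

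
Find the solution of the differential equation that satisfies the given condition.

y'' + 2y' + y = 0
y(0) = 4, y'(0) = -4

General solution: y = (C₁ + C₂x)e^(-x)
Repeated root r = -1
Applying ICs: C₁ = 4, C₂ = 0
Particular solution: y = 4e^(-x)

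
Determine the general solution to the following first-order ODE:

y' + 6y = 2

Using integrating factor method:

General solution: y = 1/3 + Ce^(-6x)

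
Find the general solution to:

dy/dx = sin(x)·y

Separating variables and integrating:
ln|y| = -cos(x) + C

General solution: y = Ce^(-cos(x))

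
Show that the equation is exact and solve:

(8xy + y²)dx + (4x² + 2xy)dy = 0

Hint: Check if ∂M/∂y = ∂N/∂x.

Verify exactness: ∂M/∂y = ∂N/∂x ✓
Find F(x,y) such that ∂F/∂x = M, ∂F/∂y = N
Solution: 4x²y + xy² = C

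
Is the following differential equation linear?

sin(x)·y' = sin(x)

Yes. Linear (y and its derivatives appear to the first power only, no products of y terms)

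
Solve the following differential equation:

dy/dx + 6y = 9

Using integrating factor method:

General solution: y = 3/2 + Ce^(-6x)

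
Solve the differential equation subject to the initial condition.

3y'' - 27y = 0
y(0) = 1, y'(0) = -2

General solution: y = C₁e^(3x) + C₂e^(-3x)
Applying ICs: C₁ = 1/6, C₂ = 5/6
Particular solution: y = (1/6)e^(3x) + (5/6)e^(-3x)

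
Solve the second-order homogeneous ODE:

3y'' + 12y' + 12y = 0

Characteristic equation: 3r² + 12r + 12 = 0
Divide by 3: r² + 4r + 4 = 0
Factored: (r + 2)² = 0
Repeated root: r = -2
General solution: y = (C₁ + C₂x)e^(-2x)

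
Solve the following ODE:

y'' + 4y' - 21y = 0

Characteristic equation: r² + 4r - 21 = 0
Roots: r = 3, -7 (distinct real)
General solution: y = C₁e^(3x) + C₂e^(-7x)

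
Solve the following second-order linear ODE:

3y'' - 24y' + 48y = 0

Characteristic equation: 3r² - 24r + 48 = 0
Divide by 3: r² - 8r + 16 = 0
Factored: (r - 4)² = 0
Repeated root: r = 4
General solution: y = (C₁ + C₂x)e^(4x)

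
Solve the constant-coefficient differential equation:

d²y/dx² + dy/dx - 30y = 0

Characteristic equation: r² + r - 30 = 0
Roots: r = 5, -6 (distinct real)
General solution: y = C₁e^(5x) + C₂e^(-6x)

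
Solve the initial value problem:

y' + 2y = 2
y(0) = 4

General solution: y = 1 + Ce^(-2x)
Applying y(0) = 4: C = 4 - 1 = 3
Particular solution: y = 1 + 3e^(-2x)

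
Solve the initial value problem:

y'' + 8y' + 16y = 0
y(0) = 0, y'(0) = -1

General solution: y = (C₁ + C₂x)e^(-4x)
Repeated root r = -4
Applying ICs: C₁ = 0, C₂ = -1
Particular solution: y = -xe^(-4x)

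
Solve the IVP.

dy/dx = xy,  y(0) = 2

General solution: y = Ce^(x²/2)
Applying IC y(0) = 2:
Particular solution: y = 2e^(x²/2)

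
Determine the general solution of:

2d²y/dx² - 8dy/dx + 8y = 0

Characteristic equation: 2r² - 8r + 8 = 0
Divide by 2: r² - 4r + 4 = 0
Factored: (r - 2)² = 0
Repeated root: r = 2
General solution: y = (C₁ + C₂x)e^(2x)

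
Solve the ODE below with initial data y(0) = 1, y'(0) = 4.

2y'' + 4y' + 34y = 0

General solution: y = e^(-x)(C₁cos(4x) + C₂sin(4x))
Complex roots r = -1 ± 4i
Applying ICs: C₁ = 1, C₂ = 5/4
Particular solution: y = e^(-x)(cos(4x) + (5/4)sin(4x))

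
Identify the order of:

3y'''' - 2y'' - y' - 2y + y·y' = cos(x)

The order is 4 (highest derivative is of order 4).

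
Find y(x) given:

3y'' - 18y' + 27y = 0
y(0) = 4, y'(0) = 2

General solution: y = (C₁ + C₂x)e^(3x)
Repeated root r = 3
Applying ICs: C₁ = 4, C₂ = -10
Particular solution: y = (4 - 10x)e^(3x)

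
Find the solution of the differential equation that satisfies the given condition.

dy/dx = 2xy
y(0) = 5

General solution: y = Ce^(x²)
Applying IC y(0) = 5:
Particular solution: y = 5e^(x²)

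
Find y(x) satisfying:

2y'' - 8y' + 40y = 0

Characteristic equation: 2r² - 8r + 40 = 0
Divide by 2: r² - 4r + 20 = 0
Roots: r = 2 ± 4i (complex conjugates)
General solution: y = e^(2x)(C₁cos(4x) + C₂sin(4x))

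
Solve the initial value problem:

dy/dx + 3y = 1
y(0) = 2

General solution: y = 1/3 + Ce^(-3x)
Applying y(0) = 2: C = 2 - 1/3 = 5/3
Particular solution: y = 1/3 + (5/3)e^(-3x)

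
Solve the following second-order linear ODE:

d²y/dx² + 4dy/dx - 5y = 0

Characteristic equation: r² + 4r - 5 = 0
Roots: r = 1, -5 (distinct real)
General solution: y = C₁e^x + C₂e^(-5x)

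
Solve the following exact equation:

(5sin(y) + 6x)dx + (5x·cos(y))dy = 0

Verify exactness: ∂M/∂y = ∂N/∂x ✓
Find F(x,y) such that ∂F/∂x = M, ∂F/∂y = N
Solution: 5x·sin(y) + 3x² = C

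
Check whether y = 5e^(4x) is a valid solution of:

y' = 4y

Verification:
y = 5e^(4x)
y' = 20e^(4x)
4y = 20e^(4x)
y' = 4y ✓

Yes, it is a solution.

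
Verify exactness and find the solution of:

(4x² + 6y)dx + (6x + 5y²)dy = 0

Verify exactness: ∂M/∂y = ∂N/∂x ✓
Find F(x,y) such that ∂F/∂x = M, ∂F/∂y = N
Solution: 4x³/3 + 6xy + 5y³/3 = C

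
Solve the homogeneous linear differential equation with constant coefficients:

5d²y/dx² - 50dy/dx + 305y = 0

Characteristic equation: 5r² - 50r + 305 = 0
Divide by 5: r² - 10r + 61 = 0
Roots: r = 5 ± 6i (complex conjugates)
General solution: y = e^(5x)(C₁cos(6x) + C₂sin(6x))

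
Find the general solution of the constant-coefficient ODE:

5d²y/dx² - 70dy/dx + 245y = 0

Characteristic equation: 5r² - 70r + 245 = 0
Divide by 5: r² - 14r + 49 = 0
Factored: (r - 7)² = 0
Repeated root: r = 7
General solution: y = (C₁ + C₂x)e^(7x)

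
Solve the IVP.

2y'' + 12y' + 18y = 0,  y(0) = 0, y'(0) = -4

General solution: y = (C₁ + C₂x)e^(-3x)
Repeated root r = -3
Applying ICs: C₁ = 0, C₂ = -4
Particular solution: y = -4xe^(-3x)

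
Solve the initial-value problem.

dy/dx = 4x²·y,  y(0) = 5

General solution: y = Ce^(4x³/3)
Applying IC y(0) = 5:
Particular solution: y = 5e^(4x³/3)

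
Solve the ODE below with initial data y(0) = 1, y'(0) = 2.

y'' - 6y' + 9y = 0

General solution: y = (C₁ + C₂x)e^(3x)
Repeated root r = 3
Applying ICs: C₁ = 1, C₂ = -1
Particular solution: y = (1 - x)e^(3x)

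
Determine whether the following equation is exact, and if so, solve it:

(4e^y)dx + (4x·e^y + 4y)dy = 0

Verify exactness: ∂M/∂y = ∂N/∂x ✓
Find F(x,y) such that ∂F/∂x = M, ∂F/∂y = N
Solution: 4x·e^y + 2y² = C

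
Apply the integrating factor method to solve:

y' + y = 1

Using integrating factor method:

General solution: y = 1 + Ce^(-x)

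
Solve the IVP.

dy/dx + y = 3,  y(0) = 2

General solution: y = 3 + Ce^(-x)
Applying y(0) = 2: C = 2 - 3 = -1
Particular solution: y = 3 - e^(-x)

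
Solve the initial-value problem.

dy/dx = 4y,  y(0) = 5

General solution: y = Ce^(4x)
Applying IC y(0) = 5:
Particular solution: y = 5e^(4x)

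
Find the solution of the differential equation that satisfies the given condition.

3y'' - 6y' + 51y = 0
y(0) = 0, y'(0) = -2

General solution: y = e^x(C₁cos(4x) + C₂sin(4x))
Complex roots r = 1 ± 4i
Applying ICs: C₁ = 0, C₂ = -1/2
Particular solution: y = e^x(-(1/2)sin(4x))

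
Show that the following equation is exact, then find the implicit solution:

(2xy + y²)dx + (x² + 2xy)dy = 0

Verify exactness: ∂M/∂y = ∂N/∂x ✓
Find F(x,y) such that ∂F/∂x = M, ∂F/∂y = N
Solution: x²y + xy² = C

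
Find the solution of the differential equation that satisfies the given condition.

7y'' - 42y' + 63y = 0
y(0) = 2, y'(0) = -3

General solution: y = (C₁ + C₂x)e^(3x)
Repeated root r = 3
Applying ICs: C₁ = 2, C₂ = -9
Particular solution: y = (2 - 9x)e^(3x)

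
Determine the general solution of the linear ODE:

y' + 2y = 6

Using integrating factor method:

General solution: y = 3 + Ce^(-2x)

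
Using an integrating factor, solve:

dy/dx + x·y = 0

Using integrating factor method:

General solution: y = Ce^(-x^2/2)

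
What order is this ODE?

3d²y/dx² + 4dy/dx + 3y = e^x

The order is 2 (highest derivative is of order 2).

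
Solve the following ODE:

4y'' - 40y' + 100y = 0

Characteristic equation: 4r² - 40r + 100 = 0
Divide by 4: r² - 10r + 25 = 0
Factored: (r - 5)² = 0
Repeated root: r = 5
General solution: y = (C₁ + C₂x)e^(5x)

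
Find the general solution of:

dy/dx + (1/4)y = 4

Using integrating factor method:

General solution: y = 16 + Ce^(-x/4)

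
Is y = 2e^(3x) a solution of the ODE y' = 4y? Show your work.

Verification:
y = 2e^(3x)
y' = 6e^(3x)
But 4y = 8e^(3x)
y' ≠ 4y — the derivative does not match

No, it is not a solution.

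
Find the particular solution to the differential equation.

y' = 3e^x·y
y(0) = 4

General solution: y = Ce^(3e^x)
Applying IC y(0) = 4:
Particular solution: y = 4e^(3(e^x - 1))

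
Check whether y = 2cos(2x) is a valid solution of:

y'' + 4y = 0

Verification:
y'' = -8cos(2x)
y'' + 4y = 0 ✓

Yes, it is a solution.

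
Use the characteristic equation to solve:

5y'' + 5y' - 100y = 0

Characteristic equation: 5r² + 5r - 100 = 0
Divide by 5: r² + r - 20 = 0
Roots: r = 4, -5 (distinct real)
General solution: y = C₁e^(4x) + C₂e^(-5x)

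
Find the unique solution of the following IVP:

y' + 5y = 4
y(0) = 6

General solution: y = 4/5 + Ce^(-5x)
Applying y(0) = 6: C = 6 - 4/5 = 26/5
Particular solution: y = 4/5 + (26/5)e^(-5x)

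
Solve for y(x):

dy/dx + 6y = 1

Using integrating factor method:

General solution: y = 1/6 + Ce^(-6x)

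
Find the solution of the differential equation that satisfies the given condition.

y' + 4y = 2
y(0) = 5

General solution: y = 1/2 + Ce^(-4x)
Applying y(0) = 5: C = 5 - 1/2 = 9/2
Particular solution: y = 1/2 + (9/2)e^(-4x)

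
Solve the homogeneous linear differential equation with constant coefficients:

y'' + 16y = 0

Characteristic equation: r² + 16 = 0
Roots: r = ±4i (complex conjugates)
General solution: y = C₁cos(4x) + C₂sin(4x)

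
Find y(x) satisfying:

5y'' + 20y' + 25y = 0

Characteristic equation: 5r² + 20r + 25 = 0
Divide by 5: r² + 4r + 5 = 0
Roots: r = -2 ± i (complex conjugates)
General solution: y = e^(-2x)(C₁cos(x) + C₂sin(x))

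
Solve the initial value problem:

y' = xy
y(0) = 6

General solution: y = Ce^(x²/2)
Applying IC y(0) = 6:
Particular solution: y = 6e^(x²/2)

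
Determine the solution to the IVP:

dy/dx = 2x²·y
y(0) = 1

General solution: y = Ce^(2x³/3)
Applying IC y(0) = 1:
Particular solution: y = e^(2x³/3)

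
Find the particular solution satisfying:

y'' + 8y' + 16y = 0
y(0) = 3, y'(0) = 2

General solution: y = (C₁ + C₂x)e^(-4x)
Repeated root r = -4
Applying ICs: C₁ = 3, C₂ = 14
Particular solution: y = (3 + 14x)e^(-4x)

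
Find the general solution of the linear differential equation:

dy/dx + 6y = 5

Using integrating factor method:

General solution: y = 5/6 + Ce^(-6x)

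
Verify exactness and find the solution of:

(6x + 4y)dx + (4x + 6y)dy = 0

Verify exactness: ∂M/∂y = ∂N/∂x ✓
Find F(x,y) such that ∂F/∂x = M, ∂F/∂y = N
Solution: 3x² + 4xy + 3y² = C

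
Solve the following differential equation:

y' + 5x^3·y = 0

Using integrating factor method:

General solution: y = Ce^(-5x^4/4)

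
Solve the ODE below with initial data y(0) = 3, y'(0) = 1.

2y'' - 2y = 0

General solution: y = C₁e^x + C₂e^(-x)
Applying ICs: C₁ = 2, C₂ = 1
Particular solution: y = 2e^x + e^(-x)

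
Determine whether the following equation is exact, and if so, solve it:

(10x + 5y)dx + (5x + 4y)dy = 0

Verify exactness: ∂M/∂y = ∂N/∂x ✓
Find F(x,y) such that ∂F/∂x = M, ∂F/∂y = N
Solution: 5x² + 5xy + 2y² = C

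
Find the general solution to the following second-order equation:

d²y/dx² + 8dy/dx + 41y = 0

Characteristic equation: r² + 8r + 41 = 0
Roots: r = -4 ± 5i (complex conjugates)
General solution: y = e^(-4x)(C₁cos(5x) + C₂sin(5x))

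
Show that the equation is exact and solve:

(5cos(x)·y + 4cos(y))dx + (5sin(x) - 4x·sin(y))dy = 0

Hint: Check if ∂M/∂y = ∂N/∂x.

Verify exactness: ∂M/∂y = ∂N/∂x ✓
Find F(x,y) such that ∂F/∂x = M, ∂F/∂y = N
Solution: 5sin(x)·y + 4x·cos(y) = C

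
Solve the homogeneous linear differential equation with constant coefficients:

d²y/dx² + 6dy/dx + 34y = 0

Characteristic equation: r² + 6r + 34 = 0
Roots: r = -3 ± 5i (complex conjugates)
General solution: y = e^(-3x)(C₁cos(5x) + C₂sin(5x))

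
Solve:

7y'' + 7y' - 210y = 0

Characteristic equation: 7r² + 7r - 210 = 0
Divide by 7: r² + r - 30 = 0
Roots: r = 5, -6 (distinct real)
General solution: y = C₁e^(5x) + C₂e^(-6x)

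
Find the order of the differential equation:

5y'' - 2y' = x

The order is 2 (highest derivative is of order 2).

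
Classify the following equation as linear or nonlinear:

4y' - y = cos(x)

Linear (y and its derivatives appear to the first power only, no products of y terms)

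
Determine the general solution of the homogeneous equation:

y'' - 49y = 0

Characteristic equation: r² - 49 = 0
Roots: r = 7, -7 (distinct real)
General solution: y = C₁e^(7x) + C₂e^(-7x)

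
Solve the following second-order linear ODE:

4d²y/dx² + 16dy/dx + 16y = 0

Characteristic equation: 4r² + 16r + 16 = 0
Divide by 4: r² + 4r + 4 = 0
Factored: (r + 2)² = 0
Repeated root: r = -2
General solution: y = (C₁ + C₂x)e^(-2x)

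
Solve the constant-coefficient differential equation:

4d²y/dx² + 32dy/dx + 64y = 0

Characteristic equation: 4r² + 32r + 64 = 0
Divide by 4: r² + 8r + 16 = 0
Factored: (r + 4)² = 0
Repeated root: r = -4
General solution: y = (C₁ + C₂x)e^(-4x)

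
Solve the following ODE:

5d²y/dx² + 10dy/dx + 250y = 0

Characteristic equation: 5r² + 10r + 250 = 0
Divide by 5: r² + 2r + 50 = 0
Roots: r = -1 ± 7i (complex conjugates)
General solution: y = e^(-x)(C₁cos(7x) + C₂sin(7x))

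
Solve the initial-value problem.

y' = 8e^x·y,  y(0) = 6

General solution: y = Ce^(8e^x)
Applying IC y(0) = 6:
Particular solution: y = 6e^(8(e^x - 1))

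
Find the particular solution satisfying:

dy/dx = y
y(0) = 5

General solution: y = Ce^x
Applying IC y(0) = 5:
Particular solution: y = 5e^x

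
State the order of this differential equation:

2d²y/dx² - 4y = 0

The order is 2 (highest derivative is of order 2).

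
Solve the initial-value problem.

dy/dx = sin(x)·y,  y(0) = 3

General solution: y = Ce^(-cos(x))
Applying IC y(0) = 3:
Particular solution: y = 3e^(1-cos(x))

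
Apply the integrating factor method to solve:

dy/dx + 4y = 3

Using integrating factor method:

General solution: y = 3/4 + Ce^(-4x)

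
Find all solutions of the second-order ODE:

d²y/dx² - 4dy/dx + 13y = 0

Characteristic equation: r² - 4r + 13 = 0
Roots: r = 2 ± 3i (complex conjugates)
General solution: y = e^(2x)(C₁cos(3x) + C₂sin(3x))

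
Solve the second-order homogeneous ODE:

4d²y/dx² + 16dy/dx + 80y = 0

Characteristic equation: 4r² + 16r + 80 = 0
Divide by 4: r² + 4r + 20 = 0
Roots: r = -2 ± 4i (complex conjugates)
General solution: y = e^(-2x)(C₁cos(4x) + C₂sin(4x))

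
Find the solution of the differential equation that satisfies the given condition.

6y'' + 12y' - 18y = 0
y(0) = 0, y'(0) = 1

General solution: y = C₁e^x + C₂e^(-3x)
Applying ICs: C₁ = 1/4, C₂ = -1/4
Particular solution: y = (1/4)e^x - (1/4)e^(-3x)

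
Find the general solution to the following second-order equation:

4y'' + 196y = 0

Characteristic equation: 4r² + 196 = 0
Divide by 4: r² + 49 = 0
Roots: r = ±7i (complex conjugates)
General solution: y = C₁cos(7x) + C₂sin(7x)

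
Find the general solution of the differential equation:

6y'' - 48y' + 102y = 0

Characteristic equation: 6r² - 48r + 102 = 0
Divide by 6: r² - 8r + 17 = 0
Roots: r = 4 ± i (complex conjugates)
General solution: y = e^(4x)(C₁cos(x) + C₂sin(x))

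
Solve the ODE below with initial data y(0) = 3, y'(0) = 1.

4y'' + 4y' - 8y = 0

General solution: y = C₁e^x + C₂e^(-2x)
Applying ICs: C₁ = 7/3, C₂ = 2/3
Particular solution: y = (7/3)e^x + (2/3)e^(-2x)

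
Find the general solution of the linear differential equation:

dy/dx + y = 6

Using integrating factor method:

General solution: y = 6 + Ce^(-x)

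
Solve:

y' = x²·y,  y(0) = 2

General solution: y = Ce^(x³/3)
Applying IC y(0) = 2:
Particular solution: y = 2e^(x³/3)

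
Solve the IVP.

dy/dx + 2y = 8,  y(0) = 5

General solution: y = 4 + Ce^(-2x)
Applying y(0) = 5: C = 5 - 4 = 1
Particular solution: y = 4 + e^(-2x)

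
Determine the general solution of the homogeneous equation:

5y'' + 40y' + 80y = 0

Characteristic equation: 5r² + 40r + 80 = 0
Divide by 5: r² + 8r + 16 = 0
Factored: (r + 4)² = 0
Repeated root: r = -4
General solution: y = (C₁ + C₂x)e^(-4x)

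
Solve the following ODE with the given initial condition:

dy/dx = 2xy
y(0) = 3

General solution: y = Ce^(x²)
Applying IC y(0) = 3:
Particular solution: y = 3e^(x²)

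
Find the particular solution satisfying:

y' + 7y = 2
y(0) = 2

General solution: y = 2/7 + Ce^(-7x)
Applying y(0) = 2: C = 2 - 2/7 = 12/7
Particular solution: y = 2/7 + (12/7)e^(-7x)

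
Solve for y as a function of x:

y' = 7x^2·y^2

Separating variables and integrating:
-1/y = 7x^3/3 + C

General solution: y^-1 = (-7/3)x^3 + C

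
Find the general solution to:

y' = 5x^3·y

Separating variables and integrating:
ln|y| = 5x^4/4 + C

General solution: y = Ce^(5x^4/4)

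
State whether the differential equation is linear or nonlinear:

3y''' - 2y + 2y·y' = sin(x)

Nonlinear (product y·y')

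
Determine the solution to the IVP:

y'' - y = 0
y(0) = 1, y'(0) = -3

General solution: y = C₁e^x + C₂e^(-x)
Applying ICs: C₁ = -1, C₂ = 2
Particular solution: y = -e^x + 2e^(-x)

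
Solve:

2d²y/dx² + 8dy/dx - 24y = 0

Characteristic equation: 2r² + 8r - 24 = 0
Divide by 2: r² + 4r - 12 = 0
Roots: r = 2, -6 (distinct real)
General solution: y = C₁e^(2x) + C₂e^(-6x)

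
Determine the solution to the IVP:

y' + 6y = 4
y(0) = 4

General solution: y = 2/3 + Ce^(-6x)
Applying y(0) = 4: C = 4 - 2/3 = 10/3
Particular solution: y = 2/3 + (10/3)e^(-6x)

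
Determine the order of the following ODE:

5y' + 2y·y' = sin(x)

The order is 1 (highest derivative is of order 1).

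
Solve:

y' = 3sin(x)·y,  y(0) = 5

General solution: y = Ce^(-3cos(x))
Applying IC y(0) = 5:
Particular solution: y = 5e^(3(1-cos(x)))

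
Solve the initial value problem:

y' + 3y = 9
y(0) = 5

General solution: y = 3 + Ce^(-3x)
Applying y(0) = 5: C = 5 - 3 = 2
Particular solution: y = 3 + 2e^(-3x)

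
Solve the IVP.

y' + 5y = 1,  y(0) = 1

General solution: y = 1/5 + Ce^(-5x)
Applying y(0) = 1: C = 1 - 1/5 = 4/5
Particular solution: y = 1/5 + (4/5)e^(-5x)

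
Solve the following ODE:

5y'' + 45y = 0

Characteristic equation: 5r² + 45 = 0
Divide by 5: r² + 9 = 0
Roots: r = ±3i (complex conjugates)
General solution: y = C₁cos(3x) + C₂sin(3x)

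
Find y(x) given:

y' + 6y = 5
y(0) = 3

General solution: y = 5/6 + Ce^(-6x)
Applying y(0) = 3: C = 3 - 5/6 = 13/6
Particular solution: y = 5/6 + (13/6)e^(-6x)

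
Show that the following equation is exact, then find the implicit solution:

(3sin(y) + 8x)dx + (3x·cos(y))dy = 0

Verify exactness: ∂M/∂y = ∂N/∂x ✓
Find F(x,y) such that ∂F/∂x = M, ∂F/∂y = N
Solution: 3x·sin(y) + 4x² = C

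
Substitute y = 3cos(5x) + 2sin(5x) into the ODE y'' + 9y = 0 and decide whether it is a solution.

Verification:
y'' = -75cos(5x) - 50sin(5x)
y'' + 9y ≠ 0 (frequency mismatch: got 25 instead of 9)

No, it is not a solution.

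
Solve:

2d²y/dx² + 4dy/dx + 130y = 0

Characteristic equation: 2r² + 4r + 130 = 0
Divide by 2: r² + 2r + 65 = 0
Roots: r = -1 ± 8i (complex conjugates)
General solution: y = e^(-x)(C₁cos(8x) + C₂sin(8x))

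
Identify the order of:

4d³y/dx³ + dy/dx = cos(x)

The order is 3 (highest derivative is of order 3).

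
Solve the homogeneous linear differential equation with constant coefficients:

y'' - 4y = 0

Characteristic equation: r² - 4 = 0
Roots: r = 2, -2 (distinct real)
General solution: y = C₁e^(2x) + C₂e^(-2x)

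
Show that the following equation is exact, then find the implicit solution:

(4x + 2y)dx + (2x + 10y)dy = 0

Verify exactness: ∂M/∂y = ∂N/∂x ✓
Find F(x,y) such that ∂F/∂x = M, ∂F/∂y = N
Solution: 2x² + 2xy + 5y² = C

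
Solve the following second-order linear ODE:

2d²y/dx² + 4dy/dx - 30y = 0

Characteristic equation: 2r² + 4r - 30 = 0
Divide by 2: r² + 2r - 15 = 0
Roots: r = 3, -5 (distinct real)
General solution: y = C₁e^(3x) + C₂e^(-5x)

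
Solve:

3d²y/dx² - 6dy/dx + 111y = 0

Characteristic equation: 3r² - 6r + 111 = 0
Divide by 3: r² - 2r + 37 = 0
Roots: r = 1 ± 6i (complex conjugates)
General solution: y = e^x(C₁cos(6x) + C₂sin(6x))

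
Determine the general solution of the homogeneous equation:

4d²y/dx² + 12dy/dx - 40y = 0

Characteristic equation: 4r² + 12r - 40 = 0
Divide by 4: r² + 3r - 10 = 0
Roots: r = 2, -5 (distinct real)
General solution: y = C₁e^(2x) + C₂e^(-5x)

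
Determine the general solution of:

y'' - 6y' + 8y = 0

Characteristic equation: r² - 6r + 8 = 0
Roots: r = 2, 4 (distinct real)
General solution: y = C₁e^(2x) + C₂e^(4x)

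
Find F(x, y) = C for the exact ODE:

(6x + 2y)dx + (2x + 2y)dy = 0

Verify exactness: ∂M/∂y = ∂N/∂x ✓
Find F(x,y) such that ∂F/∂x = M, ∂F/∂y = N
Solution: 3x² + 2xy + y² = C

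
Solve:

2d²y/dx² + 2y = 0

Characteristic equation: 2r² + 2 = 0
Divide by 2: r² + 1 = 0
Roots: r = ±i (complex conjugates)
General solution: y = C₁cos(x) + C₂sin(x)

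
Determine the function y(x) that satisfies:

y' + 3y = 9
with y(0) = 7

General solution: y = 3 + Ce^(-3x)
Applying y(0) = 7: C = 7 - 3 = 4
Particular solution: y = 3 + 4e^(-3x)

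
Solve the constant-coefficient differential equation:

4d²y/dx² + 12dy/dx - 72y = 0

Characteristic equation: 4r² + 12r - 72 = 0
Divide by 4: r² + 3r - 18 = 0
Roots: r = 3, -6 (distinct real)
General solution: y = C₁e^(3x) + C₂e^(-6x)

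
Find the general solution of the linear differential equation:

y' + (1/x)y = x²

Using integrating factor method:

General solution: y = (1/4)x^3 + C/x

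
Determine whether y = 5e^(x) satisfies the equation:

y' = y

Verification:
y = 5e^(x)
y' = 5e^(x)
y = 5e^(x)
y' = y ✓

Yes, it is a solution.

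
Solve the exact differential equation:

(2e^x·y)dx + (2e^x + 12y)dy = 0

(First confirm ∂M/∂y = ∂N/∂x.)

Verify exactness: ∂M/∂y = ∂N/∂x ✓
Find F(x,y) such that ∂F/∂x = M, ∂F/∂y = N
Solution: 2e^x·y + 6y² = C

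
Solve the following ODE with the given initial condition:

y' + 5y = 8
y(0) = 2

General solution: y = 8/5 + Ce^(-5x)
Applying y(0) = 2: C = 2 - 8/5 = 2/5
Particular solution: y = 8/5 + (2/5)e^(-5x)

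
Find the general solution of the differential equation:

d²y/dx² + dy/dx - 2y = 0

Characteristic equation: r² + r - 2 = 0
Roots: r = 1, -2 (distinct real)
General solution: y = C₁e^x + C₂e^(-2x)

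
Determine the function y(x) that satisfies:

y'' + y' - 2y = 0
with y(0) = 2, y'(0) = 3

General solution: y = C₁e^x + C₂e^(-2x)
Applying ICs: C₁ = 7/3, C₂ = -1/3
Particular solution: y = (7/3)e^x - (1/3)e^(-2x)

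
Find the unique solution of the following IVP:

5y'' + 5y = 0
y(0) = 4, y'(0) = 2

General solution: y = C₁cos(x) + C₂sin(x)
Complex roots r = ±i
Applying ICs: C₁ = 4, C₂ = 2
Particular solution: y = 4cos(x) + 2sin(x)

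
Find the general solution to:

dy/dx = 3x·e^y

Separating variables and integrating:
-e^(-y) = 3x²/2 + C

General solution: y = -ln(C - 3x²/2)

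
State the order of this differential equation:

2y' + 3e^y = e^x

The order is 1 (highest derivative is of order 1).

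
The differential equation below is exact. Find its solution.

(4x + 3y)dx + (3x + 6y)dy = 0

Verify exactness: ∂M/∂y = ∂N/∂x ✓
Find F(x,y) such that ∂F/∂x = M, ∂F/∂y = N
Solution: 2x² + 3xy + 3y² = C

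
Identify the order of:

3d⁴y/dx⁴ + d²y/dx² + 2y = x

The order is 4 (highest derivative is of order 4).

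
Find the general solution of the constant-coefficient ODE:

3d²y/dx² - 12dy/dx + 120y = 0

Characteristic equation: 3r² - 12r + 120 = 0
Divide by 3: r² - 4r + 40 = 0
Roots: r = 2 ± 6i (complex conjugates)
General solution: y = e^(2x)(C₁cos(6x) + C₂sin(6x))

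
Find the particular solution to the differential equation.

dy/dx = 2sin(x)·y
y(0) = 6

General solution: y = Ce^(-2cos(x))
Applying IC y(0) = 6:
Particular solution: y = 6e^(2(1-cos(x)))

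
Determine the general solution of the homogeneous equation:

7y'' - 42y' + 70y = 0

Characteristic equation: 7r² - 42r + 70 = 0
Divide by 7: r² - 6r + 10 = 0
Roots: r = 3 ± i (complex conjugates)
General solution: y = e^(3x)(C₁cos(x) + C₂sin(x))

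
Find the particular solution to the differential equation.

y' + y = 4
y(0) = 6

General solution: y = 4 + Ce^(-x)
Applying y(0) = 6: C = 6 - 4 = 2
Particular solution: y = 4 + 2e^(-x)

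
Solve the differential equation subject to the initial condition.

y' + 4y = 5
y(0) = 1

General solution: y = 5/4 + Ce^(-4x)
Applying y(0) = 1: C = 1 - 5/4 = -1/4
Particular solution: y = 5/4 - (1/4)e^(-4x)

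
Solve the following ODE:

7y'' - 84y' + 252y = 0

Characteristic equation: 7r² - 84r + 252 = 0
Divide by 7: r² - 12r + 36 = 0
Factored: (r - 6)² = 0
Repeated root: r = 6
General solution: y = (C₁ + C₂x)e^(6x)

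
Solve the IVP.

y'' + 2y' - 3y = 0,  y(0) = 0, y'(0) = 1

General solution: y = C₁e^x + C₂e^(-3x)
Applying ICs: C₁ = 1/4, C₂ = -1/4
Particular solution: y = (1/4)e^x - (1/4)e^(-3x)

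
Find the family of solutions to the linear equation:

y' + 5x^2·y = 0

Using integrating factor method:

General solution: y = Ce^(-5x^3/3)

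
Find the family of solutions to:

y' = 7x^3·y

Separating variables and integrating:
ln|y| = 7x^4/4 + C

General solution: y = Ce^(7x^4/4)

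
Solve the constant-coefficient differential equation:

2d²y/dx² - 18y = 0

Characteristic equation: 2r² - 18 = 0
Divide by 2: r² - 9 = 0
Roots: r = 3, -3 (distinct real)
General solution: y = C₁e^(3x) + C₂e^(-3x)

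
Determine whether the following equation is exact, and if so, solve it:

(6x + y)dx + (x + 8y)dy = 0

Verify exactness: ∂M/∂y = ∂N/∂x ✓
Find F(x,y) such that ∂F/∂x = M, ∂F/∂y = N
Solution: 3x² + xy + 4y² = C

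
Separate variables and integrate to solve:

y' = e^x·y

Separating variables and integrating:
ln|y| = e^x + C

General solution: y = Ce^(e^x)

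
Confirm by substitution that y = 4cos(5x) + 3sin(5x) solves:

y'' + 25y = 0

Verification:
y'' = -100cos(5x) - 75sin(5x)
y'' + 25y = 0 ✓

Yes, it is a solution.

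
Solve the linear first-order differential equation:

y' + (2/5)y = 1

Using integrating factor method:

General solution: y = 5/2 + Ce^(-2x/5)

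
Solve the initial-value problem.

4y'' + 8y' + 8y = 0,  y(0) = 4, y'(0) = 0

General solution: y = e^(-x)(C₁cos(x) + C₂sin(x))
Complex roots r = -1 ± i
Applying ICs: C₁ = 4, C₂ = 4
Particular solution: y = e^(-x)(4cos(x) + 4sin(x))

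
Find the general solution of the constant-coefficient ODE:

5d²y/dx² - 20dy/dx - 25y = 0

Characteristic equation: 5r² - 20r - 25 = 0
Divide by 5: r² - 4r - 5 = 0
Roots: r = 5, -1 (distinct real)
General solution: y = C₁e^(5x) + C₂e^(-x)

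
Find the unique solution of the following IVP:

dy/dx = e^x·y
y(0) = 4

General solution: y = Ce^(e^x)
Applying IC y(0) = 4:
Particular solution: y = 4e^(e^x - 1)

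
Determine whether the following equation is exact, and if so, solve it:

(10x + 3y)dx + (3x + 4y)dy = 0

Verify exactness: ∂M/∂y = ∂N/∂x ✓
Find F(x,y) such that ∂F/∂x = M, ∂F/∂y = N
Solution: 5x² + 3xy + 2y² = C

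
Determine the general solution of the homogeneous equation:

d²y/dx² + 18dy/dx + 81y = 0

Characteristic equation: r² + 18r + 81 = 0
Factored: (r + 9)² = 0
Repeated root: r = -9
General solution: y = (C₁ + C₂x)e^(-9x)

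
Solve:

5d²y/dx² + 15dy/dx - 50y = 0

Characteristic equation: 5r² + 15r - 50 = 0
Divide by 5: r² + 3r - 10 = 0
Roots: r = 2, -5 (distinct real)
General solution: y = C₁e^(2x) + C₂e^(-5x)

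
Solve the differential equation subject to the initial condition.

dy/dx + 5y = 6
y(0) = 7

General solution: y = 6/5 + Ce^(-5x)
Applying y(0) = 7: C = 7 - 6/5 = 29/5
Particular solution: y = 6/5 + (29/5)e^(-5x)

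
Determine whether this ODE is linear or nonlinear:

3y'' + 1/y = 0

Nonlinear (1/y term)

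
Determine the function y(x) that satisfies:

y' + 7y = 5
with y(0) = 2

General solution: y = 5/7 + Ce^(-7x)
Applying y(0) = 2: C = 2 - 5/7 = 9/7
Particular solution: y = 5/7 + (9/7)e^(-7x)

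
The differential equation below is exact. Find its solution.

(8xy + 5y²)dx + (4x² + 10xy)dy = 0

Verify exactness: ∂M/∂y = ∂N/∂x ✓
Find F(x,y) such that ∂F/∂x = M, ∂F/∂y = N
Solution: 4x²y + 5xy² = C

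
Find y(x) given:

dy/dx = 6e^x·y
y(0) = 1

General solution: y = Ce^(6e^x)
Applying IC y(0) = 1:
Particular solution: y = e^(6(e^x - 1))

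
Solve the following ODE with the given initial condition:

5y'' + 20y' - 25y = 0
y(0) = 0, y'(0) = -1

General solution: y = C₁e^x + C₂e^(-5x)
Applying ICs: C₁ = -1/6, C₂ = 1/6
Particular solution: y = -(1/6)e^x + (1/6)e^(-5x)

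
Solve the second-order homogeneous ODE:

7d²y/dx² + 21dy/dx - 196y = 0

Characteristic equation: 7r² + 21r - 196 = 0
Divide by 7: r² + 3r - 28 = 0
Roots: r = 4, -7 (distinct real)
General solution: y = C₁e^(4x) + C₂e^(-7x)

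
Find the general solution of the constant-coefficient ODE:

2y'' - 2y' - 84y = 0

Characteristic equation: 2r² - 2r - 84 = 0
Divide by 2: r² - r - 42 = 0
Roots: r = 7, -6 (distinct real)
General solution: y = C₁e^(7x) + C₂e^(-6x)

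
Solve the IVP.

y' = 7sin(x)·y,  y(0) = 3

General solution: y = Ce^(-7cos(x))
Applying IC y(0) = 3:
Particular solution: y = 3e^(7(1-cos(x)))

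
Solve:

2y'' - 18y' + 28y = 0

Characteristic equation: 2r² - 18r + 28 = 0
Divide by 2: r² - 9r + 14 = 0
Roots: r = 2, 7 (distinct real)
General solution: y = C₁e^(2x) + C₂e^(7x)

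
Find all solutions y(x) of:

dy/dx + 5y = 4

Using integrating factor method:

General solution: y = 4/5 + Ce^(-5x)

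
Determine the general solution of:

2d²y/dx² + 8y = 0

Characteristic equation: 2r² + 8 = 0
Divide by 2: r² + 4 = 0
Roots: r = ±2i (complex conjugates)
General solution: y = C₁cos(2x) + C₂sin(2x)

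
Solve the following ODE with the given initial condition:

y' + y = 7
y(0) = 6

General solution: y = 7 + Ce^(-x)
Applying y(0) = 6: C = 6 - 7 = -1
Particular solution: y = 7 - e^(-x)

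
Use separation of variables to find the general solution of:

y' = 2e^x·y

Separating variables and integrating:
ln|y| = 2e^x + C

General solution: y = Ce^(2e^x)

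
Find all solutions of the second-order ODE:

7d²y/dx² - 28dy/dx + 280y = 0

Characteristic equation: 7r² - 28r + 280 = 0
Divide by 7: r² - 4r + 40 = 0
Roots: r = 2 ± 6i (complex conjugates)
General solution: y = e^(2x)(C₁cos(6x) + C₂sin(6x))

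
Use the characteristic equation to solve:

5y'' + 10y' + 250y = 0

Characteristic equation: 5r² + 10r + 250 = 0
Divide by 5: r² + 2r + 50 = 0
Roots: r = -1 ± 7i (complex conjugates)
General solution: y = e^(-x)(C₁cos(7x) + C₂sin(7x))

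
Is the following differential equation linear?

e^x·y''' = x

Yes. Linear (y and its derivatives appear to the first power only, no products of y terms)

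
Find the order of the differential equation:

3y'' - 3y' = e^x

The order is 2 (highest derivative is of order 2).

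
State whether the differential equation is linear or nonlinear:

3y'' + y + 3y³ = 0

Nonlinear (y³ term)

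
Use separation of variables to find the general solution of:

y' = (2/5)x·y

Separating variables and integrating:
ln|y| = x^2/5 + C

General solution: y = Ce^(x^2/5)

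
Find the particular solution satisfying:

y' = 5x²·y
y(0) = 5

General solution: y = Ce^(5x³/3)
Applying IC y(0) = 5:
Particular solution: y = 5e^(5x³/3)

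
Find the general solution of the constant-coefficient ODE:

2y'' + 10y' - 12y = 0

Characteristic equation: 2r² + 10r - 12 = 0
Divide by 2: r² + 5r - 6 = 0
Roots: r = 1, -6 (distinct real)
General solution: y = C₁e^x + C₂e^(-6x)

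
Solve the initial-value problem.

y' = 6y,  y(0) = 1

General solution: y = Ce^(6x)
Applying IC y(0) = 1:
Particular solution: y = e^(6x)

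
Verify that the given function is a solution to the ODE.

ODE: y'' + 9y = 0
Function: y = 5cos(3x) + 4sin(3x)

Verification:
y'' = -45cos(3x) - 36sin(3x)
y'' + 9y = 0 ✓

Yes, it is a solution.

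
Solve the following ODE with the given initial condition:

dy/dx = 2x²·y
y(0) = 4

General solution: y = Ce^(2x³/3)
Applying IC y(0) = 4:
Particular solution: y = 4e^(2x³/3)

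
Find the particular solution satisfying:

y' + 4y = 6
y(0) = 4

General solution: y = 3/2 + Ce^(-4x)
Applying y(0) = 4: C = 4 - 3/2 = 5/2
Particular solution: y = 3/2 + (5/2)e^(-4x)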